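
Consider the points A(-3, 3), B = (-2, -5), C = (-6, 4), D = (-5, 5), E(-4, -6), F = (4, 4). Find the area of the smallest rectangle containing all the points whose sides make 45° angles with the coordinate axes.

In coordinates u = x + y, v = x − y the rectangle is axis-aligned; the map (x,y)→(u,v) scales areas by 2.
u-values: 0, -7, -2, 0, -10, 8; range = 8 − (-10) = 18.
v-values: -6, 3, -10, -10, 2, 0; range = 3 − (-10) = 13.
Area = (18 × 13) / 2 = 117.

117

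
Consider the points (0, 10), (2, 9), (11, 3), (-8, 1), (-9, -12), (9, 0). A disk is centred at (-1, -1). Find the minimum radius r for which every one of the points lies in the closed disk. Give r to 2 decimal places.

The required radius is the distance from (-1, -1) to the farthest point.
Squared distances: 122, 109, 160, 53, 185, 101.
Maximum is 185, attained at (-9, -12).
r = √185 ≈ 13.60.

13.60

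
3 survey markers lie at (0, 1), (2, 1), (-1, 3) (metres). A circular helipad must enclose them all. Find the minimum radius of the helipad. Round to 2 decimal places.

1.80

Call the three points A, B, C in the order given.
Side lengths²: AB² = 4, AC² = 5, BC² = 13.
Since BC² = 13 ≥ 5 + 4 = 9, the angle opposite BC is not acute, so the smallest enclosing circle has BC as diameter.
Centre = midpoint of BC = (0.5, 2), r² = 13/4 = 3.25.
r = √(3.25) ≈ 1.80.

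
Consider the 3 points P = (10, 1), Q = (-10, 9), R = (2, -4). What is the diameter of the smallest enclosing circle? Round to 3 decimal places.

Side lengths²: PQ² = 464, PR² = 89, QR² = 313.
Since PQ² = 464 ≥ 313 + 89 = 402, the angle opposite PQ is not acute, so the smallest enclosing circle has PQ as diameter.
Centre = midpoint of PQ = (0, 5), r² = 464/4 = 116.
Diameter = 2r = 2√116 ≈ 21.541.

21.541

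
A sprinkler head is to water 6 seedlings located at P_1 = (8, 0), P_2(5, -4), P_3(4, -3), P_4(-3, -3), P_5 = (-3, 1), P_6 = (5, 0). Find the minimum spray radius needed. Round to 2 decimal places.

By Welzl's lemma the MEC is supported by two points (diametrically opposite) or three points (on a circumcircle).
The minimum enclosing circle is determined by three boundary points: P_1, P_4, P_5.
Their circumcentre is (26/11, -1) with r² = 3965/121.
The farthest remaining point P_2 is at distance² 1930/121 ≤ 3965/121.
r = √(3965/121) ≈ 5.72.

5.72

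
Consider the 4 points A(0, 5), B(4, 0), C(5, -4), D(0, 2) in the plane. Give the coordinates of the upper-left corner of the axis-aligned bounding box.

x-range [0, 5], y-range [-4, 5].
The upper-left corner is (0, 5).

(0, 5)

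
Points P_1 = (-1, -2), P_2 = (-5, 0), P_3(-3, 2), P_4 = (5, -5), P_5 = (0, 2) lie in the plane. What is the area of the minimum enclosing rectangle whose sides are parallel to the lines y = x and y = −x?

In coordinates u = x + y, v = x − y the rectangle is axis-aligned; the map (x,y)→(u,v) scales areas by 2.
u-values: -3, -5, -1, 0, 2; range = 2 − (-5) = 7.
v-values: 1, -5, -5, 10, -2; range = 10 − (-5) = 15.
Area = (7 × 15) / 2 = 52.5.

52.5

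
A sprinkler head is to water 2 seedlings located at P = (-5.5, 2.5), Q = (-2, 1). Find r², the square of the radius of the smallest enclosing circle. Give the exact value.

The smallest circle enclosing two points has them as diameter endpoints.
Centre = midpoint = (-3.75, 1.75); r² = |PQ|²/4 = 14.5/4 = 3.625.

3.625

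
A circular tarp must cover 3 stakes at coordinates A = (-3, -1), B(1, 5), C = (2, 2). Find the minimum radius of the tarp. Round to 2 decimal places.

Side lengths²: AB² = 52, AC² = 34, BC² = 10.
Since AB² = 52 ≥ 34 + 10 = 44, the angle opposite AB is not acute, so the smallest enclosing circle has AB as diameter.
Centre = midpoint of AB = (-1, 2), r² = 52/4 = 13.
r = √13 ≈ 3.61.

3.61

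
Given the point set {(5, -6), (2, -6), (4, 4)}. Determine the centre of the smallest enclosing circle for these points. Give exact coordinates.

(3.5, -1.1)

Call the three points A, B, C in the order given.
Side lengths²: AB² = 9, AC² = 101, BC² = 104.
Since BC² = 104 < 101 + 9 = 110, the triangle is acute, so the smallest enclosing circle is the circumcircle.
Circumcentre = (3.5, -1.1), r² = 26.26.
Centre = (3.5, -1.1).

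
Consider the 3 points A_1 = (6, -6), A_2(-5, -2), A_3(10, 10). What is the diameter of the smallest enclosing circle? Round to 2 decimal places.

19.31

Side lengths²: A_1A_2² = 137, A_1A_3² = 272, A_2A_3² = 369.
Since A_2A_3² = 369 < 272 + 137 = 409, the triangle is acute, so the smallest enclosing circle is the circumcircle.
Circumcentre = (3.125, 3.21875), r² = 93.2509765625.
Diameter = 2r = 2√(93.2509765625) ≈ 19.31.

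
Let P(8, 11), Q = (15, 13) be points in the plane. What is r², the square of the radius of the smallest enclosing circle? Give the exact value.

13.25

The smallest circle enclosing two points has them as diameter endpoints.
Centre = midpoint = (11.5, 12); r² = |PQ|²/4 = 53/4 = 13.25.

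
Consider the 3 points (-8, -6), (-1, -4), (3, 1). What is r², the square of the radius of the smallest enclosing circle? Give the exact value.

42.5

Call the three points A, B, C in the order given.
Side lengths²: AB² = 53, AC² = 170, BC² = 41.
Since AC² = 170 ≥ 53 + 41 = 94, the angle opposite AC is not acute, so the smallest enclosing circle has AC as diameter.
Centre = midpoint of AC = (-2.5, -2.5), r² = 170/4 = 42.5.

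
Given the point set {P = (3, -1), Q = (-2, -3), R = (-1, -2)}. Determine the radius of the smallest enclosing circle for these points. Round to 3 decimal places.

Side lengths²: PQ² = 29, PR² = 17, QR² = 2.
Since PQ² = 29 ≥ 17 + 2 = 19, the angle opposite PQ is not acute, so the smallest enclosing circle has PQ as diameter.
Centre = midpoint of PQ = (0.5, -2), r² = 29/4 = 7.25.
r = √(7.25) ≈ 2.693.

2.693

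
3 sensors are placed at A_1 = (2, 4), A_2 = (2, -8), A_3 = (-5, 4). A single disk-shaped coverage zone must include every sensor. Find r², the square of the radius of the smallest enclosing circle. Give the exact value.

Side lengths²: A_1A_2² = 144, A_1A_3² = 49, A_2A_3² = 193.
Since A_2A_3² = 193 ≥ 144 + 49 = 193, the angle opposite A_2A_3 is not acute, so the smallest enclosing circle has A_2A_3 as diameter.
Centre = midpoint of A_2A_3 = (-1.5, -2), r² = 193/4 = 48.25.

48.25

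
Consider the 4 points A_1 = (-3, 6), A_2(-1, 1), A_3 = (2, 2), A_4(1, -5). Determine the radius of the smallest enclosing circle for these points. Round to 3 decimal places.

5.852

A smallest enclosing disk is always determined by at most three of the input points on its boundary.
The farthest pair is A_1–A_4 with squared distance 137. The circle on this segment as diameter has centre (-1, 0.5) and r² = 137/4 = 34.25.
Check A_2: distance² to centre = 0.25 ≤ 34.25, so it lies inside.
All remaining points lie in this disk, and no smaller disk contains both endpoints, so this is the minimum enclosing circle.
r = √(34.25) ≈ 5.852.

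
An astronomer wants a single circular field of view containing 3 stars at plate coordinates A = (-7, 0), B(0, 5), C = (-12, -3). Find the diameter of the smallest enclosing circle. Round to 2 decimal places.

14.42

Side lengths²: AB² = 74, AC² = 34, BC² = 208.
Since BC² = 208 ≥ 74 + 34 = 108, the angle opposite BC is not acute, so the smallest enclosing circle has BC as diameter.
Centre = midpoint of BC = (-6, 1), r² = 208/4 = 52.
Diameter = 2r = 2√52 ≈ 14.42.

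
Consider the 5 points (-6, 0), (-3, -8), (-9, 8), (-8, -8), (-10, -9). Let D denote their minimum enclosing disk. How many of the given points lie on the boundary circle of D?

The minimum enclosing circle of a finite set is fixed by two of the points (as a diameter) or three (as a circumcircle).
The minimum enclosing circle is determined by three boundary points: (-3, -8), (-9, 8), (-10, -9).
Their circumcentre is (-450/59, -36/59) with r² = 264625/3481.
The farthest remaining point (-8, -8) is at distance² 190580/3481 ≤ 264625/3481.
The points at distance exactly r from the centre are (-3, -8), (-9, 8), (-10, -9) — 3 points.

3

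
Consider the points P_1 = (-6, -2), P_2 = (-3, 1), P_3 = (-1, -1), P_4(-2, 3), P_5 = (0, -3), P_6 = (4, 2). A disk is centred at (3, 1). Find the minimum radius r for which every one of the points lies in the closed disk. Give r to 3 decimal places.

9.487

The required radius is the distance from (3, 1) to the farthest point.
Squared distances: 90, 36, 20, 29, 25, 2.
Maximum is 90, attained at P_1.
r = √90 ≈ 9.487.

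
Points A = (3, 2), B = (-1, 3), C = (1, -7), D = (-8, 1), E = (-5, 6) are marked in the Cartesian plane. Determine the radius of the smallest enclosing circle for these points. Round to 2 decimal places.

The minimum enclosing circle of a finite set is fixed by two of the points (as a diameter) or three (as a circumcircle).
The farthest pair is C–E with squared distance 205. The circle on this segment as diameter has centre (-2, -0.5) and r² = 205/4 = 51.25.
Check A: distance² to centre = 31.25 ≤ 51.25, so it lies inside.
All remaining points lie in this disk, and no smaller disk contains both endpoints, so this is the minimum enclosing circle.
r = √(51.25) ≈ 7.16.

7.16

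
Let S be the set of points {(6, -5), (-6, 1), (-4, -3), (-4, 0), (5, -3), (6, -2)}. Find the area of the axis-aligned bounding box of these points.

72

x ranges over [-6, 6], width 12.
y ranges over [-5, 1], height 6.
Area = 12 × 6 = 72.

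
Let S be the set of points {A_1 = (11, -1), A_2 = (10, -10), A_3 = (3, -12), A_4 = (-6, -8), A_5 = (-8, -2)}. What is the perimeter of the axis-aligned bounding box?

Width = max x − min x = 11 − (-8) = 19.
Height = max y − min y = -1 − (-12) = 11.
Perimeter = 2(19 + 11) = 60.

60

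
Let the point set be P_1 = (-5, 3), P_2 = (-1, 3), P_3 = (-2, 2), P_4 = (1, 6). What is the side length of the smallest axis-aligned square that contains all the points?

6

The bounding box has width 6 and height 4.
An axis-aligned square enclosing the set must have side ≥ max(width, height).
So the minimum side is max(6, 4) = 6.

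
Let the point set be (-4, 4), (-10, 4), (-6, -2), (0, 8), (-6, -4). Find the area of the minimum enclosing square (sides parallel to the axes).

The bounding box has width 10 and height 12.
An axis-aligned square enclosing the set must have side ≥ max(width, height).
So the minimum side is max(10, 12) = 12.
Area = 12² = 144.

144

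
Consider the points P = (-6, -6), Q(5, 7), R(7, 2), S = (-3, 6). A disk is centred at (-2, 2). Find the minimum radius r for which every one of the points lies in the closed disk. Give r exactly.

9

The required radius is the distance from (-2, 2) to the farthest point.
Squared distances: 80, 74, 81, 17.
Maximum is 81, attained at R.
r = √81 = 9.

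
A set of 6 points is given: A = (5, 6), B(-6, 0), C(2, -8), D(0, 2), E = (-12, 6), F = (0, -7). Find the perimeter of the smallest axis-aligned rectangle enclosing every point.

Width = max x − min x = 5 − (-12) = 17.
Height = max y − min y = 6 − (-8) = 14.
Perimeter = 2(17 + 14) = 62.

62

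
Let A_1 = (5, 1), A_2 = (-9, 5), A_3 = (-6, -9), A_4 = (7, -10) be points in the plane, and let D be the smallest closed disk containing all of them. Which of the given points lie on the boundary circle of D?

A_2, A_4

By Welzl's lemma the MEC is supported by two points (diametrically opposite) or three points (on a circumcircle).
The farthest pair is A_2–A_4 with squared distance 481. The circle on this segment as diameter has centre (-1, -2.5) and r² = 481/4 = 120.25.
Check A_1: distance² to centre = 48.25 ≤ 120.25, so it lies inside.
All remaining points lie in this disk, and no smaller disk contains both endpoints, so this is the minimum enclosing circle.
The points at distance exactly r from the centre are A_2, A_4 — 2 points.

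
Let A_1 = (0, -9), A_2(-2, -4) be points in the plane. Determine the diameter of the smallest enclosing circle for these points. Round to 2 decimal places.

The smallest circle enclosing two points has them as diameter endpoints.
Centre = midpoint = (-1, -6.5); r² = |A_1A_2|²/4 = 29/4 = 7.25.
Diameter = 2r = 2√(7.25) ≈ 5.39.

5.39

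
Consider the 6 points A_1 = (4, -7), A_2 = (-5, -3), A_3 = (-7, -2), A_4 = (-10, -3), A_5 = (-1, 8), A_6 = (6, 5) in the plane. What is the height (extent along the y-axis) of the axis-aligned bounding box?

max y = 8, min y = -7, so height = 15.

15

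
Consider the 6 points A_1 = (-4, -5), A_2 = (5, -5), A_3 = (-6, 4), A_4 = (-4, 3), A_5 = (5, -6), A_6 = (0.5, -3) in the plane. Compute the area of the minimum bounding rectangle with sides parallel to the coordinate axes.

x ranges over [-6, 5], width 11.
y ranges over [-6, 4], height 10.
Area = 11 × 10 = 110.

110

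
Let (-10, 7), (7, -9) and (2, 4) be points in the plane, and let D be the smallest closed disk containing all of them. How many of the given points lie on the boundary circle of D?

Call the three points A, B, C in the order given.
Side lengths²: AB² = 545, AC² = 153, BC² = 194.
Since AB² = 545 ≥ 194 + 153 = 347, the angle opposite AB is not acute, so the smallest enclosing circle has AB as diameter.
Centre = midpoint of AB = (-1.5, -1), r² = 545/4 = 136.25.
The points at distance exactly r from the centre are (-10, 7), (7, -9) — 2 points.

2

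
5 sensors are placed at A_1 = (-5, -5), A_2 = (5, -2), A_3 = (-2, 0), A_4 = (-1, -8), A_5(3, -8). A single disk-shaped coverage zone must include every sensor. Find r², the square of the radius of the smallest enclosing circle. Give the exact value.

39785/1458

By Welzl's lemma the MEC is supported by two points (diametrically opposite) or three points (on a circumcircle).
The minimum enclosing circle is determined by three boundary points: A_1, A_2, A_5.
Their circumcentre is (1/18, -199/54) with r² = 39785/1458.
The farthest remaining point A_4 is at distance² 28769/1458 ≤ 39785/1458.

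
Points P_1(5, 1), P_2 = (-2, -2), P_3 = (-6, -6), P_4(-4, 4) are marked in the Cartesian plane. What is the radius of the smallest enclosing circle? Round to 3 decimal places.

6.570

A smallest enclosing disk is always determined by at most three of the input points on its boundary.
The minimum enclosing circle is determined by three boundary points: P_1, P_3, P_4.
Their circumcentre is (-0.9375, -1.8125) with r² = 43.1640625.
The farthest remaining point P_2 is at distance² 1.1640625 ≤ 43.1640625.
r = √(43.1640625) ≈ 6.570.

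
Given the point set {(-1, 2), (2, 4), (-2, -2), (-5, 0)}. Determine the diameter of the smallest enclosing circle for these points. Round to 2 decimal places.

8.06

A smallest enclosing disk is always determined by at most three of the input points on its boundary.
The farthest pair is (2, 4)–(-5, 0) with squared distance 65. The circle on this segment as diameter has centre (-1.5, 2) and r² = 65/4 = 16.25.
Check (-1, 2): distance² to centre = 0.25 ≤ 16.25, so it lies inside.
All remaining points lie in this disk, and no smaller disk contains both endpoints, so this is the minimum enclosing circle.
Diameter = 2r = 2√(16.25) ≈ 8.06.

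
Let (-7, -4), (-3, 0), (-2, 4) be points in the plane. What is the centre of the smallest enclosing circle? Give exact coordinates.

(-4.5, 0)

Call the three points A, B, C in the order given.
Side lengths²: AB² = 32, AC² = 89, BC² = 17.
Since AC² = 89 ≥ 32 + 17 = 49, the angle opposite AC is not acute, so the smallest enclosing circle has AC as diameter.
Centre = midpoint of AC = (-4.5, 0), r² = 89/4 = 22.25.
Centre = (-4.5, 0).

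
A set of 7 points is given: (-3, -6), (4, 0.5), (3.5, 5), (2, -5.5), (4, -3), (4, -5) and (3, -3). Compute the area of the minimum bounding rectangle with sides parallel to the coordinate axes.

77

x ranges over [-3, 4], width 7.
y ranges over [-6, 5], height 11.
Area = 7 × 11 = 77.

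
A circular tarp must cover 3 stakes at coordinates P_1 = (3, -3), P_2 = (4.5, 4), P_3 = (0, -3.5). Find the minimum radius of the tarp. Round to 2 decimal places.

4.37

Side lengths²: P_1P_2² = 51.25, P_1P_3² = 9.25, P_2P_3² = 76.5.
Since P_2P_3² = 76.5 ≥ 51.25 + 9.25 = 60.5, the angle opposite P_2P_3 is not acute, so the smallest enclosing circle has P_2P_3 as diameter.
Centre = midpoint of P_2P_3 = (2.25, 0.25), r² = 76.5/4 = 19.125.
r = √(19.125) ≈ 4.37.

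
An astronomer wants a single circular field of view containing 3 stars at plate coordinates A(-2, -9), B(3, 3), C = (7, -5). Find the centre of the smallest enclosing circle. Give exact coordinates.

Side lengths²: AB² = 169, AC² = 97, BC² = 80.
Since AB² = 169 < 97 + 80 = 177, the triangle is acute, so the smallest enclosing circle is the circumcircle.
Circumcentre = (17/22, -137/44), r² = 81965/1936.
Centre = (17/22, -137/44).

(17/22, -137/44)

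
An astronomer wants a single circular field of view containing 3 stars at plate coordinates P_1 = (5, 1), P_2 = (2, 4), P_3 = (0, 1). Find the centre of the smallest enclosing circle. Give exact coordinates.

Side lengths²: P_1P_2² = 18, P_1P_3² = 25, P_2P_3² = 13.
Since P_1P_3² = 25 < 18 + 13 = 31, the triangle is acute, so the smallest enclosing circle is the circumcircle.
Circumcentre = (2.5, 1.5), r² = 6.5.
Centre = (2.5, 1.5).

(2.5, 1.5)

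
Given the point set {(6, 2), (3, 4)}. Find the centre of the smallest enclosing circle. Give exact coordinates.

(4.5, 3)

The smallest circle enclosing two points has them as diameter endpoints.
Centre = midpoint = (4.5, 3); r² = |(6, 2)−(3, 4)|²/4 = 13/4 = 3.25.
Centre = (4.5, 3).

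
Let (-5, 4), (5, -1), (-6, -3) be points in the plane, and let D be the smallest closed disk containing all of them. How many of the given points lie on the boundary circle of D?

Call the three points A, B, C in the order given.
Side lengths²: AB² = 125, AC² = 50, BC² = 125.
Since BC² = 125 < 125 + 50 = 175, the triangle is acute, so the smallest enclosing circle is the circumcircle.
Circumcentre = (-5/6, -1/6), r² = 625/18.
The points at distance exactly r from the centre are (-5, 4), (5, -1), (-6, -3) — 3 points.

3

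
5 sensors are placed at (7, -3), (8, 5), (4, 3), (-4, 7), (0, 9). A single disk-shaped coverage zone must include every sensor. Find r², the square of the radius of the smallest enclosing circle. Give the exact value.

The minimum enclosing circle of a finite set is fixed by two of the points (as a diameter) or three (as a circumcircle).
The farthest pair is (7, -3)–(-4, 7) with squared distance 221. The circle on this segment as diameter has centre (1.5, 2) and r² = 221/4 = 55.25.
Check (8, 5): distance² to centre = 51.25 ≤ 55.25, so it lies inside.
All remaining points lie in this disk, and no smaller disk contains both endpoints, so this is the minimum enclosing circle.

55.25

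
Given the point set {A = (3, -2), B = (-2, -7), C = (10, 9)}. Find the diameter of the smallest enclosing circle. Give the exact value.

20

Side lengths²: AB² = 50, AC² = 170, BC² = 400.
Since BC² = 400 ≥ 170 + 50 = 220, the angle opposite BC is not acute, so the smallest enclosing circle has BC as diameter.
Centre = midpoint of BC = (4, 1), r² = 400/4 = 100.
Diameter = 2r = 2√100 = 20.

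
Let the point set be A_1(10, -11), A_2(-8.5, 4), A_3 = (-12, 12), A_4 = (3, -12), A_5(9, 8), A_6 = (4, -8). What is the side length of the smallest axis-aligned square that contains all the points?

The bounding box has width 22 and height 24.
An axis-aligned square enclosing the set must have side ≥ max(width, height).
So the minimum side is max(22, 24) = 24.

24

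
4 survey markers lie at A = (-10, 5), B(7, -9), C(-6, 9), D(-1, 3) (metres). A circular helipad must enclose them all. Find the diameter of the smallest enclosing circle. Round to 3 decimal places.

22.307

The minimum enclosing circle is determined by three boundary points: A, B, C.
Their circumcentre is (-23/62, -39/62) with r² = 239105/1922.
The farthest remaining point D is at distance² 26073/1922 ≤ 239105/1922.
Diameter = 2r = 2√(239105/1922) ≈ 22.307.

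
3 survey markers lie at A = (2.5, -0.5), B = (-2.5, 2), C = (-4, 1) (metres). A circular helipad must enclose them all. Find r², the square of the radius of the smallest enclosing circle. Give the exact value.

11.125

Side lengths²: AB² = 31.25, AC² = 44.5, BC² = 3.25.
Since AC² = 44.5 ≥ 31.25 + 3.25 = 34.5, the angle opposite AC is not acute, so the smallest enclosing circle has AC as diameter.
Centre = midpoint of AC = (-0.75, 0.25), r² = 44.5/4 = 11.125.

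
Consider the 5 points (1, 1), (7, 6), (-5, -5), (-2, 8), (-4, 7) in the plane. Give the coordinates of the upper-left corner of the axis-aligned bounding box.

(-5, 8)

x-range [-5, 7], y-range [-5, 8].
The upper-left corner is (-5, 8).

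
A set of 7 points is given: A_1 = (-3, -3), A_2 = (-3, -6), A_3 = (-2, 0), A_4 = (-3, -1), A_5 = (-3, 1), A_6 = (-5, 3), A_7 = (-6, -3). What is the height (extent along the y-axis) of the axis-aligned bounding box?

9

max y = 3, min y = -6, so height = 9.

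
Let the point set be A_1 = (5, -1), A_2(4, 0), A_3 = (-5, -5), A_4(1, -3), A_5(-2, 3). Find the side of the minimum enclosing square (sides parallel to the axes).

The bounding box has width 10 and height 8.
An axis-aligned square enclosing the set must have side ≥ max(width, height).
So the minimum side is max(10, 8) = 10.

10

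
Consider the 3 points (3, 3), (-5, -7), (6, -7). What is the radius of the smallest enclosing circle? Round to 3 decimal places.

6.685

Call the three points A, B, C in the order given.
Side lengths²: AB² = 164, AC² = 109, BC² = 121.
Since AB² = 164 < 121 + 109 = 230, the triangle is acute, so the smallest enclosing circle is the circumcircle.
Circumcentre = (0.5, -3.2), r² = 44.69.
r = √(44.69) ≈ 6.685.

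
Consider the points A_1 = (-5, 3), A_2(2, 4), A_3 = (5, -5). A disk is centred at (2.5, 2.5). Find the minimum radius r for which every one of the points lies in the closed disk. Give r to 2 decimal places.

The required radius is the distance from (2.5, 2.5) to the farthest point.
Squared distances: 56.5, 2.5, 62.5.
Maximum is 62.5, attained at A_3.
r = √(62.5) ≈ 7.91.

7.91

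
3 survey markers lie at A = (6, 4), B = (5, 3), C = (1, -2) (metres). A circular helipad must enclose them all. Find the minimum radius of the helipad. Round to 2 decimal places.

Side lengths²: AB² = 2, AC² = 61, BC² = 41.
Since AC² = 61 ≥ 41 + 2 = 43, the angle opposite AC is not acute, so the smallest enclosing circle has AC as diameter.
Centre = midpoint of AC = (3.5, 1), r² = 61/4 = 15.25.
r = √(15.25) ≈ 3.91.

3.91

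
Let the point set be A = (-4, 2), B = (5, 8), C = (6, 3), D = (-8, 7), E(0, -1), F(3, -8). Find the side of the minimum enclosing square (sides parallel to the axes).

The bounding box has width 14 and height 16.
An axis-aligned square enclosing the set must have side ≥ max(width, height).
So the minimum side is max(14, 16) = 16.

16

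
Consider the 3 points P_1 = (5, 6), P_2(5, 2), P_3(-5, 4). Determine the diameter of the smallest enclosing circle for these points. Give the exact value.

Side lengths²: P_1P_2² = 16, P_1P_3² = 104, P_2P_3² = 104.
Since P_2P_3² = 104 < 104 + 16 = 120, the triangle is acute, so the smallest enclosing circle is the circumcircle.
Circumcentre = (0.2, 4), r² = 27.04.
Diameter = 2r = 2√(27.04) = 10.4.

10.4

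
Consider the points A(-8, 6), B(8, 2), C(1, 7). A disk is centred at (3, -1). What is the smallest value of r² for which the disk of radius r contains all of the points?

170

The required radius is the distance from (3, -1) to the farthest point.
Squared distances: 170, 34, 68.
Maximum is 170, attained at A.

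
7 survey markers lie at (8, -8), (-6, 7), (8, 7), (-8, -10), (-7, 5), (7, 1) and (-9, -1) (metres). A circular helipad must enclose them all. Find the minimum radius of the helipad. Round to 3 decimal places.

11.673

The farthest pair is (8, 7)–(-8, -10) with squared distance 545. The circle on this segment as diameter has centre (0, -1.5) and r² = 545/4 = 136.25.
Check (8, -8): distance² to centre = 106.25 ≤ 136.25, so it lies inside.
All remaining points lie in this disk, and no smaller disk contains both endpoints, so this is the minimum enclosing circle.
r = √(136.25) ≈ 11.673.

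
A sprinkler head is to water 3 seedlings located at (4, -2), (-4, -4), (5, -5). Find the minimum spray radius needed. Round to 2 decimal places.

Call the three points A, B, C in the order given.
Side lengths²: AB² = 68, AC² = 10, BC² = 82.
Since BC² = 82 ≥ 68 + 10 = 78, the angle opposite BC is not acute, so the smallest enclosing circle has BC as diameter.
Centre = midpoint of BC = (0.5, -4.5), r² = 82/4 = 20.5.
r = √(20.5) ≈ 4.53.

4.53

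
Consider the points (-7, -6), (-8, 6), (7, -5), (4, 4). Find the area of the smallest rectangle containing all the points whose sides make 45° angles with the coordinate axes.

In coordinates u = x + y, v = x − y the rectangle is axis-aligned; the map (x,y)→(u,v) scales areas by 2.
u-values: -13, -2, 2, 8; range = 8 − (-13) = 21.
v-values: -1, -14, 12, 0; range = 12 − (-14) = 26.
Area = (21 × 26) / 2 = 273.

273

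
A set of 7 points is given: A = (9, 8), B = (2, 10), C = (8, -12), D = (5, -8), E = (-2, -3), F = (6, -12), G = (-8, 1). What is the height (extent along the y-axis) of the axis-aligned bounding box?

22

max y = 10, min y = -12, so height = 22.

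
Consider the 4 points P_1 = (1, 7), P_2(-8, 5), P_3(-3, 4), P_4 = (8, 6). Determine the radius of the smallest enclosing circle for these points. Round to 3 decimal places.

By Welzl's lemma the MEC is supported by two points (diametrically opposite) or three points (on a circumcircle).
The farthest pair is P_2–P_4 with squared distance 257. The circle on this segment as diameter has centre (0, 5.5) and r² = 257/4 = 64.25.
Check P_1: distance² to centre = 3.25 ≤ 64.25, so it lies inside.
All remaining points lie in this disk, and no smaller disk contains both endpoints, so this is the minimum enclosing circle.
r = √(64.25) ≈ 8.016.

8.016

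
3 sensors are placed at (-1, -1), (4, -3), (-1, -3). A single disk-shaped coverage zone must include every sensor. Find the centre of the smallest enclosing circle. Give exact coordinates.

(1.5, -2)

Call the three points A, B, C in the order given.
Side lengths²: AB² = 29, AC² = 4, BC² = 25.
Since AB² = 29 ≥ 25 + 4 = 29, the angle opposite AB is not acute, so the smallest enclosing circle has AB as diameter.
Centre = midpoint of AB = (1.5, -2), r² = 29/4 = 7.25.
Centre = (1.5, -2).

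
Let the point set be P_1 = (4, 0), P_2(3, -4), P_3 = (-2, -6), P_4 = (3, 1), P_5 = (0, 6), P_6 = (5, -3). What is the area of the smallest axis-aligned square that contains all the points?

144

The bounding box has width 7 and height 12.
An axis-aligned square enclosing the set must have side ≥ max(width, height).
So the minimum side is max(7, 12) = 12.
Area = 12² = 144.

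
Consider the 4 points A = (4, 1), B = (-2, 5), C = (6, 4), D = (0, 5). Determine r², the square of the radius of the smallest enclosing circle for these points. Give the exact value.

16.25

By Welzl's lemma the MEC is supported by two points (diametrically opposite) or three points (on a circumcircle).
The farthest pair is B–C with squared distance 65. The circle on this segment as diameter has centre (2, 4.5) and r² = 65/4 = 16.25.
Check A: distance² to centre = 16.25 ≤ 16.25, so it lies inside.
All remaining points lie in this disk, and no smaller disk contains both endpoints, so this is the minimum enclosing circle.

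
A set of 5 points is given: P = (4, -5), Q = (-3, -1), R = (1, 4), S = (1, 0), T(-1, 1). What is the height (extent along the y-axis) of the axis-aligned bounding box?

max y = 4, min y = -5, so height = 9.

9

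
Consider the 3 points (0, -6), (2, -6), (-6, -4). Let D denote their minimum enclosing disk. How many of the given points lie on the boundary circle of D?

2

Call the three points A, B, C in the order given.
Side lengths²: AB² = 4, AC² = 40, BC² = 68.
Since BC² = 68 ≥ 40 + 4 = 44, the angle opposite BC is not acute, so the smallest enclosing circle has BC as diameter.
Centre = midpoint of BC = (-2, -5), r² = 68/4 = 17.
The points at distance exactly r from the centre are (2, -6), (-6, -4) — 2 points.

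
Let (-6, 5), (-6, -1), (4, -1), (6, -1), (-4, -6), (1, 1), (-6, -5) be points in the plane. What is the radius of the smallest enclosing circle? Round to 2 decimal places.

The minimum enclosing circle of a finite set is fixed by two of the points (as a diameter) or three (as a circumcircle).
The minimum enclosing circle is determined by three boundary points: (-6, 5), (6, -1), (-6, -5).
Their circumcentre is (-1, 0) with r² = 50.
The farthest remaining point (-4, -6) is at distance² 45 ≤ 50.
r = √50 ≈ 7.07.

7.07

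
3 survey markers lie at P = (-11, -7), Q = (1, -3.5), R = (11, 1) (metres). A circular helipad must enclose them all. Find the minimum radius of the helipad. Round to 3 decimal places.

Side lengths²: PQ² = 156.25, PR² = 548, QR² = 120.25.
Since PR² = 548 ≥ 156.25 + 120.25 = 276.5, the angle opposite PR is not acute, so the smallest enclosing circle has PR as diameter.
Centre = midpoint of PR = (0, -3), r² = 548/4 = 137.
r = √137 ≈ 11.705.

11.705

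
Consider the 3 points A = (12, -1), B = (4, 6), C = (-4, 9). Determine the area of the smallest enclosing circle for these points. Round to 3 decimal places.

Side lengths²: AB² = 113, AC² = 356, BC² = 73.
Since AC² = 356 ≥ 113 + 73 = 186, the angle opposite AC is not acute, so the smallest enclosing circle has AC as diameter.
Centre = midpoint of AC = (4, 4), r² = 356/4 = 89.
Area = π·r² = π·89 ≈ 279.602.

279.602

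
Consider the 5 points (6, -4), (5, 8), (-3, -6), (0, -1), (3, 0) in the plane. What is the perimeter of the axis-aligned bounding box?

46

Width = max x − min x = 6 − (-3) = 9.
Height = max y − min y = 8 − (-6) = 14.
Perimeter = 2(9 + 14) = 46.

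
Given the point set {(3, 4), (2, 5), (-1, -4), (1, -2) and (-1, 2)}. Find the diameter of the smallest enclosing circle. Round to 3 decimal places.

The farthest pair is (2, 5)–(-1, -4) with squared distance 90. The circle on this segment as diameter has centre (0.5, 0.5) and r² = 90/4 = 22.5.
Check (3, 4): distance² to centre = 18.5 ≤ 22.5, so it lies inside.
All remaining points lie in this disk, and no smaller disk contains both endpoints, so this is the minimum enclosing circle.
Diameter = 2r = 2√(22.5) ≈ 9.487.

9.487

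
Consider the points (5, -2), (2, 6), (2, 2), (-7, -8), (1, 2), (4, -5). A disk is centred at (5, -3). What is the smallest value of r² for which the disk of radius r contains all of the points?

169

The required radius is the distance from (5, -3) to the farthest point.
Squared distances: 1, 90, 34, 169, 41, 5.
Maximum is 169, attained at (-7, -8).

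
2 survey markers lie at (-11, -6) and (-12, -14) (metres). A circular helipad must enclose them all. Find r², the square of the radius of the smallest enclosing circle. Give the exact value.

16.25

The smallest circle enclosing two points has them as diameter endpoints.
Centre = midpoint = (-11.5, -10); r² = |(-11, -6)−(-12, -14)|²/4 = 65/4 = 16.25.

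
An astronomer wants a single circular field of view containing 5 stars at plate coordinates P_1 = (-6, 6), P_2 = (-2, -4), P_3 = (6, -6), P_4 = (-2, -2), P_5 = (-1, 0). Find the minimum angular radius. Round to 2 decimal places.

8.49

By Welzl's lemma the MEC is supported by two points (diametrically opposite) or three points (on a circumcircle).
The farthest pair is P_1–P_3 with squared distance 288. The circle on this segment as diameter has centre (0, 0) and r² = 288/4 = 72.
Check P_2: distance² to centre = 20 ≤ 72, so it lies inside.
All remaining points lie in this disk, and no smaller disk contains both endpoints, so this is the minimum enclosing circle.
r = √72 ≈ 8.49.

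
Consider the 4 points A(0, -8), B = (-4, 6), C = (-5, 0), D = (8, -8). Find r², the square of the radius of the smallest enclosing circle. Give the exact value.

The minimum enclosing circle of a finite set is fixed by two of the points (as a diameter) or three (as a circumcircle).
The farthest pair is B–D with squared distance 340. The circle on this segment as diameter has centre (2, -1) and r² = 340/4 = 85.
Check A: distance² to centre = 53 ≤ 85, so it lies inside.
All remaining points lie in this disk, and no smaller disk contains both endpoints, so this is the minimum enclosing circle.

85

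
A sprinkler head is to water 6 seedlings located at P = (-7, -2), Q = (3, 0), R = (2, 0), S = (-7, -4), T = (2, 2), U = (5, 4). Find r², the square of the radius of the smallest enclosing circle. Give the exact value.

By Welzl's lemma the MEC is supported by two points (diametrically opposite) or three points (on a circumcircle).
The farthest pair is S–U with squared distance 208. The circle on this segment as diameter has centre (-1, 0) and r² = 208/4 = 52.
Check P: distance² to centre = 40 ≤ 52, so it lies inside.
All remaining points lie in this disk, and no smaller disk contains both endpoints, so this is the minimum enclosing circle.

52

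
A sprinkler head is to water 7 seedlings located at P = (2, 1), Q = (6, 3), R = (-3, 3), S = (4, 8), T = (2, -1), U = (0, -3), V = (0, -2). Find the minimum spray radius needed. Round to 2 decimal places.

A smallest enclosing disk is always determined by at most three of the input points on its boundary.
The farthest pair is S–U with squared distance 137. The circle on this segment as diameter has centre (2, 2.5) and r² = 137/4 = 34.25.
Check P: distance² to centre = 2.25 ≤ 34.25, so it lies inside.
All remaining points lie in this disk, and no smaller disk contains both endpoints, so this is the minimum enclosing circle.
r = √(34.25) ≈ 5.85.

5.85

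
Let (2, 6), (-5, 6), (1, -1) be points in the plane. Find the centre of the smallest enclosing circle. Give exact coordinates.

(-1.5, 41/14)

Call the three points A, B, C in the order given.
Side lengths²: AB² = 49, AC² = 50, BC² = 85.
Since BC² = 85 < 50 + 49 = 99, the triangle is acute, so the smallest enclosing circle is the circumcircle.
Circumcentre = (-1.5, 41/14), r² = 2125/98.
Centre = (-1.5, 41/14).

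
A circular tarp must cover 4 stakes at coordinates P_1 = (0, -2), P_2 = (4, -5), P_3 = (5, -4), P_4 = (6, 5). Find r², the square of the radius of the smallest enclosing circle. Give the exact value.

27625/1058

A smallest enclosing disk is always determined by at most three of the input points on its boundary.
The minimum enclosing circle is determined by three boundary points: P_1, P_2, P_4.
Their circumcentre is (215/46, 3/46) with r² = 27625/1058.
The farthest remaining point P_3 is at distance² 17597/1058 ≤ 27625/1058.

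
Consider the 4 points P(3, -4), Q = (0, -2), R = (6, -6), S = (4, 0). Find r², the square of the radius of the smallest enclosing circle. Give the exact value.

650/49

The minimum enclosing circle of a finite set is fixed by two of the points (as a diameter) or three (as a circumcircle).
The minimum enclosing circle is determined by three boundary points: Q, R, S.
Their circumcentre is (23/7, -25/7) with r² = 650/49.
The farthest remaining point P is at distance² 13/49 ≤ 650/49.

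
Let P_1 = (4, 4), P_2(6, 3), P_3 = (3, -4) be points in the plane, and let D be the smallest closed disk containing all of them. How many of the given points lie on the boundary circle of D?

Side lengths²: P_1P_2² = 5, P_1P_3² = 65, P_2P_3² = 58.
Since P_1P_3² = 65 ≥ 58 + 5 = 63, the angle opposite P_1P_3 is not acute, so the smallest enclosing circle has P_1P_3 as diameter.
Centre = midpoint of P_1P_3 = (3.5, 0), r² = 65/4 = 16.25.
The points at distance exactly r from the centre are P_1, P_3 — 2 points.

2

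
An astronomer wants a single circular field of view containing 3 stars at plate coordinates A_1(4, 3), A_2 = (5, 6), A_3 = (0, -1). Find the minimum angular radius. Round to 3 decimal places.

4.301

Side lengths²: A_1A_2² = 10, A_1A_3² = 32, A_2A_3² = 74.
Since A_2A_3² = 74 ≥ 32 + 10 = 42, the angle opposite A_2A_3 is not acute, so the smallest enclosing circle has A_2A_3 as diameter.
Centre = midpoint of A_2A_3 = (2.5, 2.5), r² = 74/4 = 18.5.
r = √(18.5) ≈ 4.301.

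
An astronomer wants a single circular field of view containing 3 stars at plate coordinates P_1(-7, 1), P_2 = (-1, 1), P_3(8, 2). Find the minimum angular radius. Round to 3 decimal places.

Side lengths²: P_1P_2² = 36, P_1P_3² = 226, P_2P_3² = 82.
Since P_1P_3² = 226 ≥ 82 + 36 = 118, the angle opposite P_1P_3 is not acute, so the smallest enclosing circle has P_1P_3 as diameter.
Centre = midpoint of P_1P_3 = (0.5, 1.5), r² = 226/4 = 56.5.
r = √(56.5) ≈ 7.517.

7.517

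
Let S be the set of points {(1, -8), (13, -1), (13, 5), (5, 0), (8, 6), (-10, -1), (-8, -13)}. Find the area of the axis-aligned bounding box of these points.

437

x ranges over [-10, 13], width 23.
y ranges over [-13, 6], height 19.
Area = 23 × 19 = 437.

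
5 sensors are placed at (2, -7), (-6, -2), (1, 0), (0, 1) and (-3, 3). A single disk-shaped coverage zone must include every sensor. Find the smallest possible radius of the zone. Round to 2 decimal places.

5.59

By Welzl's lemma the MEC is supported by two points (diametrically opposite) or three points (on a circumcircle).
The farthest pair is (2, -7)–(-3, 3) with squared distance 125. The circle on this segment as diameter has centre (-0.5, -2) and r² = 125/4 = 31.25.
Check (-6, -2): distance² to centre = 30.25 ≤ 31.25, so it lies inside.
All remaining points lie in this disk, and no smaller disk contains both endpoints, so this is the minimum enclosing circle.
r = √(31.25) ≈ 5.59.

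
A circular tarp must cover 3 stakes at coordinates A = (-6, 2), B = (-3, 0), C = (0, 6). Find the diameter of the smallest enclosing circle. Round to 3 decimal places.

7.267

Side lengths²: AB² = 13, AC² = 52, BC² = 45.
Since AC² = 52 < 45 + 13 = 58, the triangle is acute, so the smallest enclosing circle is the circumcircle.
Circumcentre = (-2.75, 3.625), r² = 13.203125.
Diameter = 2r = 2√(13.203125) ≈ 7.267.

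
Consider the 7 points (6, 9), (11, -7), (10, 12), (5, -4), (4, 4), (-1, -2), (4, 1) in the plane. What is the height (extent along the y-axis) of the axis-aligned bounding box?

max y = 12, min y = -7, so height = 19.

19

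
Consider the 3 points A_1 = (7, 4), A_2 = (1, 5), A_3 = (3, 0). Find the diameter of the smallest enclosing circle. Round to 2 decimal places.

Side lengths²: A_1A_2² = 37, A_1A_3² = 32, A_2A_3² = 29.
Since A_1A_2² = 37 < 32 + 29 = 61, the triangle is acute, so the smallest enclosing circle is the circumcircle.
Circumcentre = (53/14, 45/14), r² = 1073/98.
Diameter = 2r = 2√(1073/98) ≈ 6.62.

6.62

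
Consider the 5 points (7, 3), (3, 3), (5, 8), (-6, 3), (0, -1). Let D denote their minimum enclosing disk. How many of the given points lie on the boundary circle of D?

A smallest enclosing disk is always determined by at most three of the input points on its boundary.
The minimum enclosing circle is determined by three boundary points: (7, 3), (5, 8), (-6, 3).
Their circumcentre is (0.5, 3.3) with r² = 42.34.
The farthest remaining point (0, -1) is at distance² 18.74 ≤ 42.34.
The points at distance exactly r from the centre are (7, 3), (5, 8), (-6, 3) — 3 points.

3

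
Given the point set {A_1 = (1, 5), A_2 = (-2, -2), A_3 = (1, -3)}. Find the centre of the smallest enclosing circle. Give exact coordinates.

(2/3, 1)

Side lengths²: A_1A_2² = 58, A_1A_3² = 64, A_2A_3² = 10.
Since A_1A_3² = 64 < 58 + 10 = 68, the triangle is acute, so the smallest enclosing circle is the circumcircle.
Circumcentre = (2/3, 1), r² = 145/9.
Centre = (2/3, 1).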